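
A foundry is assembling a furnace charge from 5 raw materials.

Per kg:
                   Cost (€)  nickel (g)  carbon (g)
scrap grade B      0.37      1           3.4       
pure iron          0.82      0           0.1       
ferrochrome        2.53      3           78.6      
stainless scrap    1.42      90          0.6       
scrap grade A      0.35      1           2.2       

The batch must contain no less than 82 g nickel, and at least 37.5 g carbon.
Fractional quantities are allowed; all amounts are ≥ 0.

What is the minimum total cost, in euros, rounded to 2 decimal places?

€2.46

Let x1 = kg of scrap grade B, x2 = kg of pure iron, x3 = kg of ferrochrome, x4 = kg of stainless scrap, x5 = kg of scrap grade A.
Minimise 0.37x1 + 0.82x2 + 2.53x3 + 1.42x4 + 0.35x5 with:
  1x1 + 3x3 + 90x4 + 1x5 ≥ 82   (nickel)
  3.4x1 + 0.1x2 + 78.6x3 + 0.6x4 + 2.2x5 ≥ 37.5   (carbon)
  x1, x2, x3, x4, x5 ≥ 0.
The minimum-cost mix takes nothing from scrap grade B, pure iron, scrap grade A — only ferrochrome, stainless scrap. Binding constraints: nickel and carbon.
Solving gives x3 = 0.4703, x4 = 0.8954.
Objective = 2.53·0.4703 + 1.42·0.8954 = 2.4613.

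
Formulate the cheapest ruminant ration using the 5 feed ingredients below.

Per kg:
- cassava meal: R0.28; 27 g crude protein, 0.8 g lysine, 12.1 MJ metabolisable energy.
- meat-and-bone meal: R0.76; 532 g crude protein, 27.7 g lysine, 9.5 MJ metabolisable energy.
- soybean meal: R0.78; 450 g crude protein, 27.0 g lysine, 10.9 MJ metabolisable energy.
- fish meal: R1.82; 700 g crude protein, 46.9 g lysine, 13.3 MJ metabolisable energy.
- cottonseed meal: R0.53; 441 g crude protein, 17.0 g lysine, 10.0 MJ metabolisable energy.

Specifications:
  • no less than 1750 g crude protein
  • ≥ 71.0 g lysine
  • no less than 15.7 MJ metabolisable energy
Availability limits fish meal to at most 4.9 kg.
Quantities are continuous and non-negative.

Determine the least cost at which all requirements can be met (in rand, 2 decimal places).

R2.16

Treat it as an LP. Let x1 = kg of cassava meal, x2 = kg of meat-and-bone meal, x3 = kg of soybean meal, x4 = kg of fish meal, x5 = kg of cottonseed meal.
min 0.28x1 + 0.76x2 + 0.78x3 + 1.82x4 + 0.53x5 subject to:
  27x1 + 532x2 + 450x3 + 700x4 + 441x5 ≥ 1750   (crude protein)
  0.8x1 + 27.7x2 + 27x3 + 46.9x4 + 17x5 ≥ 71   (lysine)
  12.1x1 + 9.5x2 + 10.9x3 + 13.3x4 + 10x5 ≥ 15.7   (metabolisable energy)
  x4 ≤ 4.9
  x1, x2, x3, x4, x5 ≥ 0.
At the optimum only meat-and-bone meal, cottonseed meal are positive (cassava meal, soybean meal, fish meal = 0). There the crude protein and lysine constraints are tight.
That vertex is x2 = 0.4922, x5 = 3.375.
Objective = 0.76·0.4922 + 0.53·3.375 = 2.1628.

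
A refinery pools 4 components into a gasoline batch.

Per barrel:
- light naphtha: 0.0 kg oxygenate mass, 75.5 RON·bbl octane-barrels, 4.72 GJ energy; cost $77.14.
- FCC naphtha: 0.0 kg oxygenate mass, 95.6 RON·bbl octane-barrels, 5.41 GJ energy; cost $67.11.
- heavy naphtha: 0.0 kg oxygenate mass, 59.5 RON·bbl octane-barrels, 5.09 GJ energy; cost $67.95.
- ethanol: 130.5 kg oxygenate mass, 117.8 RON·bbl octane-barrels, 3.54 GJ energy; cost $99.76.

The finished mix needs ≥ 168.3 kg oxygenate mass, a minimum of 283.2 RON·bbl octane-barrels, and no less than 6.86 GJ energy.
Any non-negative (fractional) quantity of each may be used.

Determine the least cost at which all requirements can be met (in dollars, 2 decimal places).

$220.81

Treat it as an LP. Let x1 = barrels of light naphtha, x2 = barrels of FCC naphtha, x3 = barrels of heavy naphtha, x4 = barrels of ethanol.
min 77.14x1 + 67.11x2 + 67.95x3 + 99.76x4 subject to:
  130.5x4 ≥ 168.3   (oxygenate mass)
  75.5x1 + 95.6x2 + 59.5x3 + 117.8x4 ≥ 283.2   (octane-barrels)
  4.72x1 + 5.41x2 + 5.09x3 + 3.54x4 ≥ 6.86   (energy)
  x1, x2, x3, x4 ≥ 0.
The cheapest feasible vertex uses only FCC naphtha, ethanol; light naphtha, heavy naphtha are not used. Binding constraints: oxygenate mass and octane-barrels.
That vertex is x2 = 1.37321, x4 = 1.28966.
Objective = 67.11·1.37321 + 99.76·1.28966 = 220.8126.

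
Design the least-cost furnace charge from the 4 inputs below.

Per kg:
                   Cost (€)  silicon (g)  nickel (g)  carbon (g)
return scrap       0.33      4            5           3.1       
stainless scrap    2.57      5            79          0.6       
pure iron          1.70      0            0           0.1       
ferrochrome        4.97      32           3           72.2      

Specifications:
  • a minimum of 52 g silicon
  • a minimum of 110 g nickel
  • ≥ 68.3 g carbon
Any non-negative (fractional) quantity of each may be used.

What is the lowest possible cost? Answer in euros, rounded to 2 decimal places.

€7.27

This is a linear program. Let x1 = kg of return scrap, x2 = kg of stainless scrap, x3 = kg of pure iron, x4 = kg of ferrochrome.
min 0.33x1 + 2.57x2 + 1.7x3 + 4.97x4 s.t.:
  4x1 + 5x2 + 32x4 ≥ 52   (silicon)
  5x1 + 79x2 + 3x4 ≥ 110   (nickel)
  3.1x1 + 0.6x2 + 0.1x3 + 72.2x4 ≥ 68.3   (carbon)
  x1, x2, x3, x4 ≥ 0.
The cheapest feasible vertex uses only return scrap, ferrochrome; stainless scrap, pure iron are not used. Binding constraints: nickel and carbon.
So return scrap = 22 kg, ferrochrome = 0.001422 kg.
Cost = 0.33·22 + 4.97·0.001422 = 7.2671.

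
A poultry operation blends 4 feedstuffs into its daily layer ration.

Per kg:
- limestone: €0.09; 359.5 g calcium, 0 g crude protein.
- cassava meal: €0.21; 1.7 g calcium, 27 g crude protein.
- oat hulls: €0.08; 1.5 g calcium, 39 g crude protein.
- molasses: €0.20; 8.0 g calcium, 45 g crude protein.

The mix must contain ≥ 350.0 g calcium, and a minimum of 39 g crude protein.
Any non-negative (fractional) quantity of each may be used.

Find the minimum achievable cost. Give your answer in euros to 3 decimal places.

€0.167

Set it up as a linear program. Let x1 = kg of limestone, x2 = kg of cassava meal, x3 = kg of oat hulls, x4 = kg of molasses.
Minimize 0.09x1 + 0.21x2 + 0.08x3 + 0.2x4 s.t.:
  359.5x1 + 1.7x2 + 1.5x3 + 8x4 ≥ 350   (calcium)
  27x2 + 39x3 + 45x4 ≥ 39   (crude protein)
  x1, x2, x3, x4 ≥ 0.
At the optimum only limestone, oat hulls are positive (cassava meal, molasses = 0). Binding constraints: calcium and crude protein.
Solving gives x1 = 0.9694, x3 = 1.
Objective = 0.09·0.9694 + 0.08·1 = 0.16725.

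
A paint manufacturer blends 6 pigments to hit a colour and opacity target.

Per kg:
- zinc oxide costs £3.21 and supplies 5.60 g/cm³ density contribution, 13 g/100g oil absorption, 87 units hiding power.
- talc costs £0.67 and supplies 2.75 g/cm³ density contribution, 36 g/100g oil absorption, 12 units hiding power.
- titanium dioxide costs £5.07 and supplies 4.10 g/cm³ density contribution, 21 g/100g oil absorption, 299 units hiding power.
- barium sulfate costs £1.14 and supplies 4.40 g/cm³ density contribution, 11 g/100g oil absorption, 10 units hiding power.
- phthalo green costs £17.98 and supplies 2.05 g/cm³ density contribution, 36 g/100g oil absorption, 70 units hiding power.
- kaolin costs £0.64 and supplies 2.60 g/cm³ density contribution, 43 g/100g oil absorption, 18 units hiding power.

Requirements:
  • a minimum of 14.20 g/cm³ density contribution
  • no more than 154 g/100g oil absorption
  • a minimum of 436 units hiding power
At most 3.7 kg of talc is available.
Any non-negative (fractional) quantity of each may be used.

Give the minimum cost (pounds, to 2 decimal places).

£8.69

Let x1 = kg of zinc oxide, x2 = kg of talc, x3 = kg of titanium dioxide, x4 = kg of barium sulfate, x5 = kg of phthalo green, x6 = kg of kaolin.
Minimise 3.21x1 + 0.67x2 + 5.07x3 + 1.14x4 + 17.98x5 + 0.64x6 s.t.:
  5.6x1 + 2.75x2 + 4.1x3 + 4.4x4 + 2.05x5 + 2.6x6 ≥ 14.2   (density contribution)
  13x1 + 36x2 + 21x3 + 11x4 + 36x5 + 43x6 ≤ 154   (oil absorption)
  87x1 + 12x2 + 299x3 + 10x4 + 70x5 + 18x6 ≥ 436   (hiding power)
  x2 ≤ 3.7
  x1, x2, x3, x4, x5, x6 ≥ 0.
The cheapest feasible vertex uses only titanium dioxide, barium sulfate, kaolin; zinc oxide, talc, phthalo green are not used. Binding constraints: density contribution, oil absorption, hiding power.
That vertex is x3 = 1.274, x4 = 0.3435, x6 = 2.871.
Total cost: 5.07·1.274 + 1.14·0.3435 + 0.64·2.871 = 8.6882.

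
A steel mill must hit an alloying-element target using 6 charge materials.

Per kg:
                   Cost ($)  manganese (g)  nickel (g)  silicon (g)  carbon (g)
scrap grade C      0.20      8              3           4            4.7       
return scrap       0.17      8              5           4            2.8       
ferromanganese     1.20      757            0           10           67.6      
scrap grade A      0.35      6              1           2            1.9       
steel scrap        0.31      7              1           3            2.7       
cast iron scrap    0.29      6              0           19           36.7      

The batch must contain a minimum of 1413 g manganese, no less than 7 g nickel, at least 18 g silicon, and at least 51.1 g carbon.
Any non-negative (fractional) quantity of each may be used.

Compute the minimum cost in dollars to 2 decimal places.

Set it up as a linear program. Let x1 = kg of scrap grade C, x2 = kg of return scrap, x3 = kg of ferromanganese, x4 = kg of scrap grade A, x5 = kg of steel scrap, x6 = kg of cast iron scrap.
Minimize 0.2x1 + 0.17x2 + 1.2x3 + 0.35x4 + 0.31x5 + 0.29x6 s.t.:
  8x1 + 8x2 + 757x3 + 6x4 + 7x5 + 6x6 ≥ 1413   (manganese)
  3x1 + 5x2 + 1x4 + 1x5 ≥ 7   (nickel)
  4x1 + 4x2 + 10x3 + 2x4 + 3x5 + 19x6 ≥ 18   (silicon)
  4.7x1 + 2.8x2 + 67.6x3 + 1.9x4 + 2.7x5 + 36.7x6 ≥ 51.1   (carbon)
  x1, x2, x3, x4, x5, x6 ≥ 0.
The cheapest feasible vertex uses only return scrap, ferromanganese; scrap grade C, scrap grade A, steel scrap, cast iron scrap are not used. There the manganese and nickel constraints are tight.
That vertex is x2 = 1.4, x3 = 1.852.
Hence cost = 0.17·1.4 + 1.2·1.852 = $2.4604.

$2.46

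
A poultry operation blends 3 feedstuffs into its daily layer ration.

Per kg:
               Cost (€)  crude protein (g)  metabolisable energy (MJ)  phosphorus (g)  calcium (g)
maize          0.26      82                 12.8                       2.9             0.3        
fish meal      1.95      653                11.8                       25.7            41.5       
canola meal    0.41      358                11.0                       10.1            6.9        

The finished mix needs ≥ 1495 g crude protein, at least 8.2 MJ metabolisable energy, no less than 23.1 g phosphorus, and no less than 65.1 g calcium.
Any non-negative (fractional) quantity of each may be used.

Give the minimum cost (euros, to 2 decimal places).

Let x1 = kg of maize, x2 = kg of fish meal, x3 = kg of canola meal.
Minimise 0.26x1 + 1.95x2 + 0.41x3 subject to:
  82x1 + 653x2 + 358x3 ≥ 1495   (crude protein)
  12.8x1 + 11.8x2 + 11x3 ≥ 8.2   (metabolisable energy)
  2.9x1 + 25.7x2 + 10.1x3 ≥ 23.1   (phosphorus)
  0.3x1 + 41.5x2 + 6.9x3 ≥ 65.1   (calcium)
  x1, x2, x3 ≥ 0.
The cheapest feasible vertex uses only fish meal, canola meal; maize is not used. There the crude protein and calcium constraints are tight.
So fish meal = 1.255 kg, canola meal = 1.887 kg.
Objective = 1.95·1.255 + 0.41·1.887 = 3.2209.

€3.22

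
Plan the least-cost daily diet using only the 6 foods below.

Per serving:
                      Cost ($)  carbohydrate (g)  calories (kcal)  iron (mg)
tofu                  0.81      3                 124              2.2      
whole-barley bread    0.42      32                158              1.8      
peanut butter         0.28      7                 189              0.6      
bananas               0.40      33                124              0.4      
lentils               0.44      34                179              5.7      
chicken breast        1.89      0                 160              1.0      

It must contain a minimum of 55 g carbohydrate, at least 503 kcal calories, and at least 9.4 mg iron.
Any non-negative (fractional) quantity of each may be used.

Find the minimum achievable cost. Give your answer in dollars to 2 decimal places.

$1.01

Let x1 = servings of tofu, x2 = servings of whole-barley bread, x3 = servings of peanut butter, x4 = servings of bananas, x5 = servings of lentils, x6 = servings of chicken breast.
Minimize 0.81x1 + 0.42x2 + 0.28x3 + 0.4x4 + 0.44x5 + 1.89x6 subject to:
  3x1 + 32x2 + 7x3 + 33x4 + 34x5 ≥ 55   (carbohydrate)
  124x1 + 158x2 + 189x3 + 124x4 + 179x5 + 160x6 ≥ 503   (calories)
  2.2x1 + 1.8x2 + 0.6x3 + 0.4x4 + 5.7x5 + 1x6 ≥ 9.4   (iron)
  x1, x2, x3, x4, x5, x6 ≥ 0.
The optimal basis is {peanut butter, lentils}; tofu, whole-barley bread, bananas, chicken breast drop out. There the calories and iron constraints are tight.
That vertex is x3 = 1.221, x5 = 1.521.
Hence cost = 0.28·1.221 + 0.44·1.521 = $1.0111.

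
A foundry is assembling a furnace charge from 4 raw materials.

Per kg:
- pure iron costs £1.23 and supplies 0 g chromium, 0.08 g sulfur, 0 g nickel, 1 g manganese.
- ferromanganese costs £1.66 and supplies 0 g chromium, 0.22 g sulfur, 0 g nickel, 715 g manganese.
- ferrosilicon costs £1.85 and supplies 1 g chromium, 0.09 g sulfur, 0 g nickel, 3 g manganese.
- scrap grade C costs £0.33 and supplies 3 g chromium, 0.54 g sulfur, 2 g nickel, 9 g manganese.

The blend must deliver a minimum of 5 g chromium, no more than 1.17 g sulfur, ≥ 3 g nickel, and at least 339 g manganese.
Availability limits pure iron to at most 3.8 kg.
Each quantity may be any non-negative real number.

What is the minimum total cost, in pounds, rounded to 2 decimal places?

£1.30

Treat it as an LP. Let x1 = kg of pure iron, x2 = kg of ferromanganese, x3 = kg of ferrosilicon, x4 = kg of scrap grade C.
Minimise 1.23x1 + 1.66x2 + 1.85x3 + 0.33x4 s.t.:
  1x3 + 3x4 ≥ 5   (chromium)
  0.08x1 + 0.22x2 + 0.09x3 + 0.54x4 ≤ 1.17   (sulfur)
  2x4 ≥ 3   (nickel)
  1x1 + 715x2 + 3x3 + 9x4 ≥ 339   (manganese)
  x1 ≤ 3.8
  x1, x2, x3, x4 ≥ 0.
The cheapest feasible vertex uses only ferromanganese, scrap grade C; pure iron, ferrosilicon are not used. Binding constraints: chromium and manganese.
That vertex is x2 = 0.4531, x4 = 1.667.
Cost = 1.66·0.4531 + 0.33·1.667 = 1.3023.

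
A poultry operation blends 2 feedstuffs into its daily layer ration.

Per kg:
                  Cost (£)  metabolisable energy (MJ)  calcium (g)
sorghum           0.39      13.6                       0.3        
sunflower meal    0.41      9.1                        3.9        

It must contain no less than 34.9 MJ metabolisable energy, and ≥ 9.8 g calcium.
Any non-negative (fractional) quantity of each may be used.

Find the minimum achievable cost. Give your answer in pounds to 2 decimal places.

Let x1 = kg of sorghum, x2 = kg of sunflower meal.
min 0.39x1 + 0.41x2 with:
  13.6x1 + 9.1x2 ≥ 34.9   (metabolisable energy)
  0.3x1 + 3.9x2 ≥ 9.8   (calcium)
  x1, x2 ≥ 0.
Both inputs are positive at the optimum. The metabolisable energy and calcium requirements are met with equality.
That vertex is x1 = 0.9328, x2 = 2.441.
Total cost: 0.39·0.9328 + 0.41·2.441 = 1.3646.

£1.36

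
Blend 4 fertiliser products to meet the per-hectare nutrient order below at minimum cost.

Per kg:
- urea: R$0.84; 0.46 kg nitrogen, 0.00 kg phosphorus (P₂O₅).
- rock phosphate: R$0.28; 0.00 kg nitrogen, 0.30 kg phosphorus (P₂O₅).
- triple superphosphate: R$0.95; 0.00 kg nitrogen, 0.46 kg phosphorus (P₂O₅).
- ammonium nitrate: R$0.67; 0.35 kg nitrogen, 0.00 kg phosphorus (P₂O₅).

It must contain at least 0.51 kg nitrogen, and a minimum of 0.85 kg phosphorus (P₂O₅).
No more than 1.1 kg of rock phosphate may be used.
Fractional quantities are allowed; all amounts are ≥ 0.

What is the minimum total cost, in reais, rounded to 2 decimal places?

Set it up as a linear program. Let x1 = kg of urea, x2 = kg of rock phosphate, x3 = kg of triple superphosphate, x4 = kg of ammonium nitrate.
Minimise 0.84x1 + 0.28x2 + 0.95x3 + 0.67x4 with:
  0.46x1 + 0.35x4 ≥ 0.51   (nitrogen)
  0.3x2 + 0.46x3 ≥ 0.85   (phosphorus (P₂O₅))
  x2 ≤ 1.1
  x1, x2, x3, x4 ≥ 0.
At the optimum only urea, rock phosphate, triple superphosphate are positive (ammonium nitrate = 0). Binding constraints: nitrogen, phosphorus (P₂O₅), the rock phosphate cap.
Solving gives x1 = 1.109, x2 = 1.1, x3 = 1.13.
Objective = 0.84·1.109 + 0.28·1.1 + 0.95·1.13 = 2.3131.

R$2.31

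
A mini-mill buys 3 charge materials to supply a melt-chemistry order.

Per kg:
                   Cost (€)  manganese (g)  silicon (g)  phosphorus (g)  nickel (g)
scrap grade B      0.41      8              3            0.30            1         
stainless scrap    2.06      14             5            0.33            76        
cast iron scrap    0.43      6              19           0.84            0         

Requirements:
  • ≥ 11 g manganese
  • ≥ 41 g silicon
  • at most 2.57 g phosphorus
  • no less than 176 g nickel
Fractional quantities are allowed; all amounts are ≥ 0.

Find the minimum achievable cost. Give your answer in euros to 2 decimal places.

Let x1 = kg of scrap grade B, x2 = kg of stainless scrap, x3 = kg of cast iron scrap.
min 0.41x1 + 2.06x2 + 0.43x3 with:
  8x1 + 14x2 + 6x3 ≥ 11   (manganese)
  3x1 + 5x2 + 19x3 ≥ 41   (silicon)
  0.3x1 + 0.33x2 + 0.84x3 ≤ 2.57   (phosphorus)
  1x1 + 76x2 ≥ 176   (nickel)
  x1, x2, x3 ≥ 0.
The cheapest feasible vertex uses only stainless scrap, cast iron scrap; scrap grade B is not used. The silicon and nickel requirements are met with equality.
Solving gives x2 = 2.316, x3 = 1.548.
Total cost: 2.06·2.316 + 0.43·1.548 = 5.4366.

€5.44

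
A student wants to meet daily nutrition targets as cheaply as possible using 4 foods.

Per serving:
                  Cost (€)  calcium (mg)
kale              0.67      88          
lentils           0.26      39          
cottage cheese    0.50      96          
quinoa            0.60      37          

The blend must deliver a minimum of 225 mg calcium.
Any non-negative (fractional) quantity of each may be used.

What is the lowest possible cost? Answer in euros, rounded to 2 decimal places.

This is a linear program. Let x1 = servings of kale, x2 = servings of lentils, x3 = servings of cottage cheese, x4 = servings of quinoa.
Minimise 0.67x1 + 0.26x2 + 0.5x3 + 0.6x4 s.t.:
  88x1 + 39x2 + 96x3 + 37x4 ≥ 225   (calcium)
  x1, x2, x3, x4 ≥ 0.
The minimum-cost mix takes nothing from kale, lentils, quinoa — only cottage cheese. The calcium requirement is met with equality.
So cottage cheese = 2.344 servings.
Objective = 0.5·2.344 = 1.1720.

€1.17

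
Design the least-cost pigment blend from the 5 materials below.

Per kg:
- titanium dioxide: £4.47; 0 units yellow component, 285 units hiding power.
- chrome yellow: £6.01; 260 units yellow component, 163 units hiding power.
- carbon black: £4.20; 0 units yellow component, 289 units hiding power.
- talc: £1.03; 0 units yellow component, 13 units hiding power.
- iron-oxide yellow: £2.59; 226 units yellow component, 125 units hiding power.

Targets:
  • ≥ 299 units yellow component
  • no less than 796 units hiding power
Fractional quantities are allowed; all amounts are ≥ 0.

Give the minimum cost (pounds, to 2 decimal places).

£12.59

Treat it as an LP. Let x1 = kg of titanium dioxide, x2 = kg of chrome yellow, x3 = kg of carbon black, x4 = kg of talc, x5 = kg of iron-oxide yellow.
Minimize 4.47x1 + 6.01x2 + 4.2x3 + 1.03x4 + 2.59x5 subject to:
  260x2 + 226x5 ≥ 299   (yellow component)
  285x1 + 163x2 + 289x3 + 13x4 + 125x5 ≥ 796   (hiding power)
  x1, x2, x3, x4, x5 ≥ 0.
The optimal basis is {carbon black, iron-oxide yellow}; titanium dioxide, chrome yellow, talc drop out. Binding constraints: yellow component and hiding power.
So carbon black = 2.182 kg, iron-oxide yellow = 1.323 kg.
Objective = 4.2·2.182 + 2.59·1.323 = 12.5910.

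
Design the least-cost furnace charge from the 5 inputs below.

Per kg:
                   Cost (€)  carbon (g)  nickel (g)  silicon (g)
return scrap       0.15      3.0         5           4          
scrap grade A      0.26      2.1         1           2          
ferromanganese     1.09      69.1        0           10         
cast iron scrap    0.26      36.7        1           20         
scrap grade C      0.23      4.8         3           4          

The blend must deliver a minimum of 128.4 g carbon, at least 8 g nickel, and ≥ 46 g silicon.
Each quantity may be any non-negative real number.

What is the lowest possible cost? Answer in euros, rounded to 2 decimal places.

€1.03

Let x1 = kg of return scrap, x2 = kg of scrap grade A, x3 = kg of ferromanganese, x4 = kg of cast iron scrap, x5 = kg of scrap grade C.
Minimise 0.15x1 + 0.26x2 + 1.09x3 + 0.26x4 + 0.23x5 subject to:
  3x1 + 2.1x2 + 69.1x3 + 36.7x4 + 4.8x5 ≥ 128.4   (carbon)
  5x1 + 1x2 + 1x4 + 3x5 ≥ 8   (nickel)
  4x1 + 2x2 + 10x3 + 20x4 + 4x5 ≥ 46   (silicon)
  x1, x2, x3, x4, x5 ≥ 0.
The optimal basis is {return scrap, cast iron scrap}; scrap grade A, ferromanganese, scrap grade C drop out. The carbon and nickel requirements are met with equality.
Solving gives x1 = 0.9152, x4 = 3.424.
Hence cost = 0.15·0.9152 + 0.26·3.424 = €1.0275.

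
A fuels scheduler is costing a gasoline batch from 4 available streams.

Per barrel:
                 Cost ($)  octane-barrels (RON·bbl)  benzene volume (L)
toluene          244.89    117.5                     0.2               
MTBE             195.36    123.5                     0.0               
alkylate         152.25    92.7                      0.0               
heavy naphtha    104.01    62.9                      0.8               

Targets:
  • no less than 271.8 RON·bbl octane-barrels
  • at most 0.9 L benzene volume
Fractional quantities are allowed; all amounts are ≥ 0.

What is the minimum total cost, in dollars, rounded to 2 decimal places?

$429.95

Let x1 = barrels of toluene, x2 = barrels of MTBE, x3 = barrels of alkylate, x4 = barrels of heavy naphtha.
Minimize 244.89x1 + 195.36x2 + 152.25x3 + 104.01x4 with:
  117.5x1 + 123.5x2 + 92.7x3 + 62.9x4 ≥ 271.8   (octane-barrels)
  0.2x1 + 0.8x4 ≤ 0.9   (benzene volume)
  x1, x2, x3, x4 ≥ 0.
At the optimum only MTBE is positive (toluene, alkylate, heavy naphtha = 0). The octane-barrels requirement is met with equality.
That vertex is x2 = 2.2008.
Total cost: 195.36·2.2008 = 429.9483.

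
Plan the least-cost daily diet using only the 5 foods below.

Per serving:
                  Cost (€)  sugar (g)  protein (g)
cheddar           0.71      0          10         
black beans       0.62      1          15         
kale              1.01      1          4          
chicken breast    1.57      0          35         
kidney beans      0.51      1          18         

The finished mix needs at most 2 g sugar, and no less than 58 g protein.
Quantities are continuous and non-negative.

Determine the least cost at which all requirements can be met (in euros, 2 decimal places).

€2.01

Let x1 = servings of cheddar, x2 = servings of black beans, x3 = servings of kale, x4 = servings of chicken breast, x5 = servings of kidney beans.
Minimize 0.71x1 + 0.62x2 + 1.01x3 + 1.57x4 + 0.51x5 subject to:
  1x2 + 1x3 + 1x5 ≤ 2   (sugar)
  10x1 + 15x2 + 4x3 + 35x4 + 18x5 ≥ 58   (protein)
  x1, x2, x3, x4, x5 ≥ 0.
The optimal basis is {chicken breast, kidney beans}; cheddar, black beans, kale drop out. Binding constraints: sugar and protein.
So chicken breast = 0.6286 servings, kidney beans = 2 servings.
Total cost: 1.57·0.6286 + 0.51·2 = 2.0069.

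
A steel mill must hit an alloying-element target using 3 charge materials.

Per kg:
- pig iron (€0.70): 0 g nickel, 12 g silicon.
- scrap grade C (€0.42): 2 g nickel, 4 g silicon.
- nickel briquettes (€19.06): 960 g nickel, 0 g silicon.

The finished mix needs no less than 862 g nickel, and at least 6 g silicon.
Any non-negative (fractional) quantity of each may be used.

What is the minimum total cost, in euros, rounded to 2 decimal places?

Treat it as an LP. Let x1 = kg of pig iron, x2 = kg of scrap grade C, x3 = kg of nickel briquettes.
min 0.7x1 + 0.42x2 + 19.06x3 with:
  2x2 + 960x3 ≥ 862   (nickel)
  12x1 + 4x2 ≥ 6   (silicon)
  x1, x2, x3 ≥ 0.
The cheapest feasible vertex uses only pig iron, nickel briquettes; scrap grade C is not used. There the nickel and silicon constraints are tight.
Optimal quantities: pig iron = 0.5 kg, nickel briquettes = 0.8979 kg.
Total cost: 0.7·0.5 + 19.06·0.8979 = 17.4640.

€17.46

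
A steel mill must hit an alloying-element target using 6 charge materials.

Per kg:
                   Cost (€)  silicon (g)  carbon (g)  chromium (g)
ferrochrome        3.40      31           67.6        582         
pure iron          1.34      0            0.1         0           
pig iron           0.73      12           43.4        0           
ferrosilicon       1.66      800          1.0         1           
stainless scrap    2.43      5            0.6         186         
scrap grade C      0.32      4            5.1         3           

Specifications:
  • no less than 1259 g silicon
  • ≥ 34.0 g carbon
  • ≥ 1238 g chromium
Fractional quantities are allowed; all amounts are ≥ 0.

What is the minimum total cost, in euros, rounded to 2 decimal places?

€9.70

Let x1 = kg of ferrochrome, x2 = kg of pure iron, x3 = kg of pig iron, x4 = kg of ferrosilicon, x5 = kg of stainless scrap, x6 = kg of scrap grade C.
Minimize 3.4x1 + 1.34x2 + 0.73x3 + 1.66x4 + 2.43x5 + 0.32x6 subject to:
  31x1 + 12x3 + 800x4 + 5x5 + 4x6 ≥ 1259   (silicon)
  67.6x1 + 0.1x2 + 43.4x3 + 1x4 + 0.6x5 + 5.1x6 ≥ 34   (carbon)
  582x1 + 1x4 + 186x5 + 3x6 ≥ 1238   (chromium)
  x1, x2, x3, x4, x5, x6 ≥ 0.
The minimum-cost mix takes nothing from pure iron, pig iron, stainless scrap, scrap grade C — only ferrochrome, ferrosilicon. The silicon and chromium requirements are met with equality.
Solving gives x1 = 2.125, x4 = 1.491.
Total cost: 3.4·2.125 + 1.66·1.491 = 9.7001.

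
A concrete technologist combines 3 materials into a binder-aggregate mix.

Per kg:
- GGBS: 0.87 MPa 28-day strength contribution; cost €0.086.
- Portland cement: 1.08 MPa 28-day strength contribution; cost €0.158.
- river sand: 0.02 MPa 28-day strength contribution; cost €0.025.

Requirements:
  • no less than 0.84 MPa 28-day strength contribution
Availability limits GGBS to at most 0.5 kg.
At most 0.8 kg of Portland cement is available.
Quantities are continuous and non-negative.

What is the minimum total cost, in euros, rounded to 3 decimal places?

€0.102

Let x1 = kg of GGBS, x2 = kg of Portland cement, x3 = kg of river sand.
Minimise 0.086x1 + 0.158x2 + 0.025x3 with:
  0.87x1 + 1.08x2 + 0.02x3 ≥ 0.84   (28-day strength contribution)
  x1 ≤ 0.5
  x2 ≤ 0.8
  x1, x2, x3 ≥ 0.
The cheapest feasible vertex uses only GGBS, Portland cement; river sand is not used. Binding constraints: 28-day strength contribution and the GGBS cap.
That vertex is x1 = 0.5, x2 = 0.375.
Objective = 0.086·0.5 + 0.158·0.375 = 0.10225.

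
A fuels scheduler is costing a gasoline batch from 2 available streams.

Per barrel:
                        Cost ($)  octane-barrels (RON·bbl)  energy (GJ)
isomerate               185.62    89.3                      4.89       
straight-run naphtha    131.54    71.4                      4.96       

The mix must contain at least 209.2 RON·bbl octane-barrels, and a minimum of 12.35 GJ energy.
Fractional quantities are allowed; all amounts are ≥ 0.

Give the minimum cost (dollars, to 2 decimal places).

$385.41

Let x1 = barrels of isomerate, x2 = barrels of straight-run naphtha.
min 185.62x1 + 131.54x2 with:
  89.3x1 + 71.4x2 ≥ 209.2   (octane-barrels)
  4.89x1 + 4.96x2 ≥ 12.35   (energy)
  x1, x2 ≥ 0.
The cheapest feasible vertex uses only straight-run naphtha; isomerate is not used. There the octane-barrels constraint is tight.
Solving gives x2 = 2.93.
Objective = 131.54·2.93 = 385.4122.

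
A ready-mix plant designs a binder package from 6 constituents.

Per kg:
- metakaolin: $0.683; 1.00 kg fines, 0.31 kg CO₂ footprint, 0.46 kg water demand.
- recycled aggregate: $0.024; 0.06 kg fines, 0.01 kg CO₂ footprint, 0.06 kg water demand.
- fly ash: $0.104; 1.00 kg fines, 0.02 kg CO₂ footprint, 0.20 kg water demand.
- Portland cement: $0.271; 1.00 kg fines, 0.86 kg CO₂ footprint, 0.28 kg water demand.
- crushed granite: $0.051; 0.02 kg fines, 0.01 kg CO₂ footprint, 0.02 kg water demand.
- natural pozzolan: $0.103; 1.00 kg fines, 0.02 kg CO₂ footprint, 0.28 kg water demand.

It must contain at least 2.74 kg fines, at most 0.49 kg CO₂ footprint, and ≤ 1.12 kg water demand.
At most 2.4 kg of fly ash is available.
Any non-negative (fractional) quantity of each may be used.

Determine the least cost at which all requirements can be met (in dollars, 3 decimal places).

$0.282

Let x1 = kg of metakaolin, x2 = kg of recycled aggregate, x3 = kg of fly ash, x4 = kg of Portland cement, x5 = kg of crushed granite, x6 = kg of natural pozzolan.
Minimize 0.683x1 + 0.024x2 + 0.104x3 + 0.271x4 + 0.051x5 + 0.103x6 s.t.:
  1x1 + 0.06x2 + 1x3 + 1x4 + 0.02x5 + 1x6 ≥ 2.74   (fines)
  0.31x1 + 0.01x2 + 0.02x3 + 0.86x4 + 0.01x5 + 0.02x6 ≤ 0.49   (CO₂ footprint)
  0.46x1 + 0.06x2 + 0.2x3 + 0.28x4 + 0.02x5 + 0.28x6 ≤ 1.12   (water demand)
  x3 ≤ 2.4
  x1, x2, x3, x4, x5, x6 ≥ 0.
The optimal basis is {natural pozzolan}; metakaolin, recycled aggregate, fly ash, Portland cement, crushed granite drop out. Binding constraint: fines.
Solving gives x6 = 2.74.
Objective = 0.103·2.74 = 0.28222.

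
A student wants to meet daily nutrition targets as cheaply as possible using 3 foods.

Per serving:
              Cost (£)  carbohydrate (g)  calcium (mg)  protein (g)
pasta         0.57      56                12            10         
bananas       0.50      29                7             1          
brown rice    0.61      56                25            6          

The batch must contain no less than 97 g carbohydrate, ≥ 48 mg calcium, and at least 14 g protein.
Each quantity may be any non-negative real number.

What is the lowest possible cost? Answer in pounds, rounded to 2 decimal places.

£1.27

Set it up as a linear program. Let x1 = servings of pasta, x2 = servings of bananas, x3 = servings of brown rice.
Minimize 0.57x1 + 0.5x2 + 0.61x3 subject to:
  56x1 + 29x2 + 56x3 ≥ 97   (carbohydrate)
  12x1 + 7x2 + 25x3 ≥ 48   (calcium)
  10x1 + 1x2 + 6x3 ≥ 14   (protein)
  x1, x2, x3 ≥ 0.
At the optimum only pasta, brown rice are positive (bananas = 0). Binding constraints: calcium and protein.
That vertex is x1 = 0.3483, x3 = 1.753.
Total cost: 0.57·0.3483 + 0.61·1.753 = 1.2679.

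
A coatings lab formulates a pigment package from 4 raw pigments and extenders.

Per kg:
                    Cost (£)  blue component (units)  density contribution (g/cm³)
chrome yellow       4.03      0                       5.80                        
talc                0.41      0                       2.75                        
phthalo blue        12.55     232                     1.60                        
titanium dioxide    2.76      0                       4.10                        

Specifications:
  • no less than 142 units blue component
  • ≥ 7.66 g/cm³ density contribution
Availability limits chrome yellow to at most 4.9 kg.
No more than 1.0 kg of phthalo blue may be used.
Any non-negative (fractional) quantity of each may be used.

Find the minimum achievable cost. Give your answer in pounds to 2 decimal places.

Let x1 = kg of chrome yellow, x2 = kg of talc, x3 = kg of phthalo blue, x4 = kg of titanium dioxide.
Minimise 4.03x1 + 0.41x2 + 12.55x3 + 2.76x4 with:
  232x3 ≥ 142   (blue component)
  5.8x1 + 2.75x2 + 1.6x3 + 4.1x4 ≥ 7.66   (density contribution)
  x1 ≤ 4.9
  x3 ≤ 1
  x1, x2, x3, x4 ≥ 0.
The optimal basis is {talc, phthalo blue}; chrome yellow, titanium dioxide drop out. There the blue component and density contribution constraints are tight.
So talc = 2.429 kg, phthalo blue = 0.6121 kg.
Hence cost = 0.41·2.429 + 12.55·0.6121 = £8.6777.

£8.68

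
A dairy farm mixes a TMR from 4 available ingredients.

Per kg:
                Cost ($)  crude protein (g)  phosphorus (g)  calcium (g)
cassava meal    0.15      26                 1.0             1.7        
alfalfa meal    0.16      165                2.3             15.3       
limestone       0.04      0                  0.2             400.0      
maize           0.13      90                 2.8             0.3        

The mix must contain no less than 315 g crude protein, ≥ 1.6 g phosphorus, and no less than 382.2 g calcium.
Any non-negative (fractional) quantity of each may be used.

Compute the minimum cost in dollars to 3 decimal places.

Set it up as a linear program. Let x1 = kg of cassava meal, x2 = kg of alfalfa meal, x3 = kg of limestone, x4 = kg of maize.
min 0.15x1 + 0.16x2 + 0.04x3 + 0.13x4 subject to:
  26x1 + 165x2 + 90x4 ≥ 315   (crude protein)
  1x1 + 2.3x2 + 0.2x3 + 2.8x4 ≥ 1.6   (phosphorus)
  1.7x1 + 15.3x2 + 400x3 + 0.3x4 ≥ 382.2   (calcium)
  x1, x2, x3, x4 ≥ 0.
The optimal basis is {alfalfa meal, limestone}; cassava meal, maize drop out. The crude protein and calcium requirements are met with equality.
Solving gives x2 = 1.909, x3 = 0.8825.
Total cost: 0.16·1.909 + 0.04·0.8825 = 0.34074.

$0.341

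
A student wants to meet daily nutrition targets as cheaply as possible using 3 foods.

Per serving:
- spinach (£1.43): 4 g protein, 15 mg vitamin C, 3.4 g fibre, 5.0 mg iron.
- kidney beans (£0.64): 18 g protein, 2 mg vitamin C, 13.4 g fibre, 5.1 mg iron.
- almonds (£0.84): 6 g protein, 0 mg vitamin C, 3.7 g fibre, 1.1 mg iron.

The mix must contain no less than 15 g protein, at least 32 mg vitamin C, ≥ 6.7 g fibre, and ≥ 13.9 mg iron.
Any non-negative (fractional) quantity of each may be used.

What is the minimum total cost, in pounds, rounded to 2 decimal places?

£3.38

This is a linear program. Let x1 = servings of spinach, x2 = servings of kidney beans, x3 = servings of almonds.
Minimise 1.43x1 + 0.64x2 + 0.84x3 subject to:
  4x1 + 18x2 + 6x3 ≥ 15   (protein)
  15x1 + 2x2 ≥ 32   (vitamin C)
  3.4x1 + 13.4x2 + 3.7x3 ≥ 6.7   (fibre)
  5x1 + 5.1x2 + 1.1x3 ≥ 13.9   (iron)
  x1, x2, x3 ≥ 0.
The optimal basis is {spinach, kidney beans}; almonds drops out. Binding constraints: vitamin C and iron.
So spinach = 2.036 servings, kidney beans = 0.7293 servings.
Hence cost = 1.43·2.036 + 0.64·0.7293 = £3.3782.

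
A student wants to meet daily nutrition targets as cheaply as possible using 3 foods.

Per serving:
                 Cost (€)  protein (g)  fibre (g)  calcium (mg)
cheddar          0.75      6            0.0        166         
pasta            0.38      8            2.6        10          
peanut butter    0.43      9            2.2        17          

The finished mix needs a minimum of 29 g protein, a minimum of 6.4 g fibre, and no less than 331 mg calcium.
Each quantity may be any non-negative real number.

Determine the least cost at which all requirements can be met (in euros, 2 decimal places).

€2.32

Set it up as a linear program. Let x1 = servings of cheddar, x2 = servings of pasta, x3 = servings of peanut butter.
Minimize 0.75x1 + 0.38x2 + 0.43x3 with:
  6x1 + 8x2 + 9x3 ≥ 29   (protein)
  2.6x2 + 2.2x3 ≥ 6.4   (fibre)
  166x1 + 10x2 + 17x3 ≥ 331   (calcium)
  x1, x2, x3 ≥ 0.
The optimal basis is {cheddar, pasta}; peanut butter drops out. Binding constraints: fibre and calcium.
Optimal quantities: cheddar = 1.846 servings, pasta = 2.462 servings.
Total cost: 0.75·1.846 + 0.38·2.462 = 2.3201.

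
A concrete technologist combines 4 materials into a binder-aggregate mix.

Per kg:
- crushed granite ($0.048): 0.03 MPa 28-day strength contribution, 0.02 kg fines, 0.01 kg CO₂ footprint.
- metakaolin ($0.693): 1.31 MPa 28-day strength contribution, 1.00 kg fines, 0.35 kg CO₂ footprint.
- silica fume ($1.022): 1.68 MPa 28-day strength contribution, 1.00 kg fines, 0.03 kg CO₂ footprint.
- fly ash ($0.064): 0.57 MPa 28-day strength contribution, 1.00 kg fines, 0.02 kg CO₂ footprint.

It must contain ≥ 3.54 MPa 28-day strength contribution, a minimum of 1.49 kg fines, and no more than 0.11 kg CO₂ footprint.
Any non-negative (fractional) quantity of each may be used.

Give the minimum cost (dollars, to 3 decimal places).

$0.807

Treat it as an LP. Let x1 = kg of crushed granite, x2 = kg of metakaolin, x3 = kg of silica fume, x4 = kg of fly ash.
Minimise 0.048x1 + 0.693x2 + 1.022x3 + 0.064x4 with:
  0.03x1 + 1.31x2 + 1.68x3 + 0.57x4 ≥ 3.54   (28-day strength contribution)
  0.02x1 + 1x2 + 1x3 + 1x4 ≥ 1.49   (fines)
  0.01x1 + 0.35x2 + 0.03x3 + 0.02x4 ≤ 0.11   (CO₂ footprint)
  x1, x2, x3, x4 ≥ 0.
At the optimum only silica fume, fly ash are positive (crushed granite, metakaolin = 0). The 28-day strength contribution and CO₂ footprint requirements are met with equality.
So silica fume = 0.4909 kg, fly ash = 4.764 kg.
Objective = 1.022·0.4909 + 0.064·4.764 = 0.80660.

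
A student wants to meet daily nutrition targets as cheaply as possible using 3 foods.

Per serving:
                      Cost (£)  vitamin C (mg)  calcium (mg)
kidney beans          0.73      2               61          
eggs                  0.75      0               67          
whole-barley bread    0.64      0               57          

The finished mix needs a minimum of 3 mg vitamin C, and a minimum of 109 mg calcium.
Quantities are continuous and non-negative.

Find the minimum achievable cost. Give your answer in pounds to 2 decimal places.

£1.29

Treat it as an LP. Let x1 = servings of kidney beans, x2 = servings of eggs, x3 = servings of whole-barley bread.
Minimize 0.73x1 + 0.75x2 + 0.64x3 with:
  2x1 ≥ 3   (vitamin C)
  61x1 + 67x2 + 57x3 ≥ 109   (calcium)
  x1, x2, x3 ≥ 0.
The minimum-cost mix takes nothing from whole-barley bread — only kidney beans, eggs. Binding constraints: vitamin C and calcium.
Optimal quantities: kidney beans = 1.5 servings, eggs = 0.2612 servings.
Hence cost = 0.73·1.5 + 0.75·0.2612 = £1.2909.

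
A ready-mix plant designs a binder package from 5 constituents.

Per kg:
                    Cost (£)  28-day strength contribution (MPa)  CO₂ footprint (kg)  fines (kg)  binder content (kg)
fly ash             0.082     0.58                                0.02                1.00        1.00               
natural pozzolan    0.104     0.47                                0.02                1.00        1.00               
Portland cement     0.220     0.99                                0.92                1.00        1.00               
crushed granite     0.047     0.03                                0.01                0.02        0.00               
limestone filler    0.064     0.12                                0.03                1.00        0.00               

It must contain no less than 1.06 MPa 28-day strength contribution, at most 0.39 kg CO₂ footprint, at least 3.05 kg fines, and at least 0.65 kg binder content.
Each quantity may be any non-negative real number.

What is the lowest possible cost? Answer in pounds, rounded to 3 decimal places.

Let x1 = kg of fly ash, x2 = kg of natural pozzolan, x3 = kg of Portland cement, x4 = kg of crushed granite, x5 = kg of limestone filler.
Minimize 0.082x1 + 0.104x2 + 0.22x3 + 0.047x4 + 0.064x5 s.t.:
  0.58x1 + 0.47x2 + 0.99x3 + 0.03x4 + 0.12x5 ≥ 1.06   (28-day strength contribution)
  0.02x1 + 0.02x2 + 0.92x3 + 0.01x4 + 0.03x5 ≤ 0.39   (CO₂ footprint)
  1x1 + 1x2 + 1x3 + 0.02x4 + 1x5 ≥ 3.05   (fines)
  1x1 + 1x2 + 1x3 ≥ 0.65   (binder content)
  x1, x2, x3, x4, x5 ≥ 0.
At the optimum only fly ash, limestone filler are positive (natural pozzolan, Portland cement, crushed granite = 0). There the 28-day strength contribution and fines constraints are tight.
Solving gives x1 = 1.509, x5 = 1.541.
Cost = 0.082·1.509 + 0.064·1.541 = 0.22236.

£0.222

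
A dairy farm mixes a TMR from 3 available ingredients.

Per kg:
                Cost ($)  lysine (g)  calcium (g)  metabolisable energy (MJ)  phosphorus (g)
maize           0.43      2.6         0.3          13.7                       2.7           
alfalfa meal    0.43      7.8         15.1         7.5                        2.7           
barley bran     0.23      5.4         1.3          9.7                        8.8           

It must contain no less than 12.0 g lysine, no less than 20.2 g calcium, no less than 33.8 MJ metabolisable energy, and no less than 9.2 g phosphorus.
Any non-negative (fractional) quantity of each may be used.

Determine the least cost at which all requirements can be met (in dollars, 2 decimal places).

Let x1 = kg of maize, x2 = kg of alfalfa meal, x3 = kg of barley bran.
Minimize 0.43x1 + 0.43x2 + 0.23x3 with:
  2.6x1 + 7.8x2 + 5.4x3 ≥ 12   (lysine)
  0.3x1 + 15.1x2 + 1.3x3 ≥ 20.2   (calcium)
  13.7x1 + 7.5x2 + 9.7x3 ≥ 33.8   (metabolisable energy)
  2.7x1 + 2.7x2 + 8.8x3 ≥ 9.2   (phosphorus)
  x1, x2, x3 ≥ 0.
The cheapest feasible vertex uses only alfalfa meal, barley bran; maize is not used. There the calcium and metabolisable energy constraints are tight.
Solving gives x2 = 1.112, x3 = 2.625.
Cost = 0.43·1.112 + 0.23·2.625 = 1.0819.

$1.08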